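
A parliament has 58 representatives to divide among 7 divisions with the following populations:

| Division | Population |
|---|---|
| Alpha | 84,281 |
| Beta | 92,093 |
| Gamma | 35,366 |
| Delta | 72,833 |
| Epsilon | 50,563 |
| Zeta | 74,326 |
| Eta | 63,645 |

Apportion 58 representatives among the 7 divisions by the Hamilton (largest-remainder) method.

The standard divisor is 473107/58 ≈ 8157.017.
Standard quotas: Alpha 10.3323, Beta 11.2900, Gamma 4.3357, Delta 8.9289, Epsilon 6.1987, Zeta 9.1119, Eta 7.8025.
Lower quotas: Alpha 10, Beta 11, Gamma 4, Delta 8, Epsilon 6, Zeta 9, Eta 7 (sum 55, leaving 3 seats).
Remainders in descending order: Delta 0.9289, Eta 0.8025, Gamma 0.3357, Alpha 0.3323, Beta 0.2900, Epsilon 0.1987, Zeta 0.1119.
Largest remainders: Delta, Eta, Gamma receive the extra seats.

Alpha 10, Beta 11, Gamma 5, Delta 9, Epsilon 6, Zeta 9, Eta 8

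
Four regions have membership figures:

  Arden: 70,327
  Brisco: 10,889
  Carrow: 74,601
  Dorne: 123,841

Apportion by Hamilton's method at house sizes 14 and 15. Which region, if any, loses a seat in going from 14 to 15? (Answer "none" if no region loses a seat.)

At 14 seats: Arden 3, Brisco 1, Carrow 4, Dorne 6.
At 15 seats: Arden 4, Brisco 0, Carrow 4, Dorne 7.
Brisco drops from 1 to 0.

Brisco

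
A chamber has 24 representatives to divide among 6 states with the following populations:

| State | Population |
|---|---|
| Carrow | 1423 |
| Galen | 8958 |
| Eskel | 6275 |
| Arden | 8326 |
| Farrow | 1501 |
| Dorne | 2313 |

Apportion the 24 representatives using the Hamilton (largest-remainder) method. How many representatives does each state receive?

The standard divisor is 28796/24 ≈ 1199.833.
Standard quotas: Carrow 1.1860, Galen 7.4660, Eskel 5.2299, Arden 6.9393, Farrow 1.2510, Dorne 1.9278.
Lower quotas: Carrow 1, Galen 7, Eskel 5, Arden 6, Farrow 1, Dorne 1 (sum 21, leaving 3 seats).
Remainders in descending order: Arden 0.9393, Dorne 0.9278, Galen 0.4660, Farrow 0.2510, Eskel 0.2299, Carrow 0.1860.
Largest remainders: Arden, Dorne, Galen receive the extra seats.

Carrow: 1, Galen: 8, Eskel: 5, Arden: 7, Farrow: 1, Dorne: 2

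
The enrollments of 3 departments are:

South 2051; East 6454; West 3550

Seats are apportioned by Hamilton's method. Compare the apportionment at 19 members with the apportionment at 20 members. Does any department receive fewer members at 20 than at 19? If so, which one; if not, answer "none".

At 19 seats: South 3, East 10, West 6.
At 20 seats: South 3, East 11, West 6.
No department's allocation decreased.

none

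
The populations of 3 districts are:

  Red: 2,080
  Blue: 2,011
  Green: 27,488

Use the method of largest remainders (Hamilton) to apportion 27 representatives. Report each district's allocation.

Red 2, Blue 2, Green 23

The standard divisor is 31579/27 ≈ 1169.593.
Standard quotas: Red 1.7784, Blue 1.7194, Green 23.5022.
Lower quotas: Red 1, Blue 1, Green 23 (sum 25, leaving 2 seats).
Remainders in descending order: Red 0.7784, Blue 0.7194, Green 0.5022.
The surplus seats go to Red, Blue.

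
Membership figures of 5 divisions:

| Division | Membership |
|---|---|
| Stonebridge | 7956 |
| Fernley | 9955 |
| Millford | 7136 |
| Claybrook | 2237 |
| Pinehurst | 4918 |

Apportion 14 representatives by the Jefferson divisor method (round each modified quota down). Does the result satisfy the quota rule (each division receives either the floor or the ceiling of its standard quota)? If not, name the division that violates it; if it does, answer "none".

Standard quotas: Stonebridge 3.459, Fernley 4.328, Millford 3.102, Claybrook 0.973, Pinehurst 2.138.
Jefferson allocation: Stonebridge 3, Fernley 5, Millford 3, Claybrook 1, Pinehurst 2.
Every allocation lies between the lower and upper quota.

none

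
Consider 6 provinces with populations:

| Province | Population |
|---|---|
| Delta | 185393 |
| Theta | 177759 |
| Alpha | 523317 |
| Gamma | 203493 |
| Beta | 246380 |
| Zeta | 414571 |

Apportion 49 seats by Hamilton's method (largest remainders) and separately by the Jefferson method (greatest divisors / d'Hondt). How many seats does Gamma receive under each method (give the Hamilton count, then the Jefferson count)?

Hamilton: Delta 5, Theta 5, Alpha 15, Gamma 6, Beta 7, Zeta 11.
Jefferson: Delta 5, Theta 5, Alpha 15, Gamma 5, Beta 7, Zeta 12.
Gamma gets 6 under Hamilton and 5 under Jefferson.

6 and 5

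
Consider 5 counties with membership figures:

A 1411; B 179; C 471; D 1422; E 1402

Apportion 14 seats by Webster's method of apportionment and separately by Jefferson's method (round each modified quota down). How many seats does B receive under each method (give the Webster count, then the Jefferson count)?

Webster: A 4, B 1, C 1, D 4, E 4.
Jefferson: A 4, B 0, C 1, D 5, E 4.
B gets 1 under Webster and 0 under Jefferson.

1 and 0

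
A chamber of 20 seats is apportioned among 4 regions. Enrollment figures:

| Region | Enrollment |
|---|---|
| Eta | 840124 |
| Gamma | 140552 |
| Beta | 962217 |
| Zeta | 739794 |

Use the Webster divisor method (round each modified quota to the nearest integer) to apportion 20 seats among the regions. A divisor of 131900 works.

With modified divisor 131900: modified quotas Eta 6.369, Gamma 1.066, Beta 7.295, Zeta 5.609.
Rounding to the nearest integer: Eta 6, Gamma 1, Beta 7, Zeta 6 (total 20).

Eta 6, Gamma 1, Beta 7, Zeta 6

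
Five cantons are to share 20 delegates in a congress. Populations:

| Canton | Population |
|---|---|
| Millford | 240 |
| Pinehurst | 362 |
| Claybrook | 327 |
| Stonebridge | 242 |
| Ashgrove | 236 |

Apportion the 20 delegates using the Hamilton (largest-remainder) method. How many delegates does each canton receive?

Millford=3, Pinehurst=5, Claybrook=5, Stonebridge=4, Ashgrove=3

Standard divisor: 1407 ÷ 20 ≈ 70.35.
Standard quotas: Millford 3.412, Pinehurst 5.146, Claybrook 4.648, Stonebridge 3.440, Ashgrove 3.355.
Lower quotas: Millford 3, Pinehurst 5, Claybrook 4, Stonebridge 3, Ashgrove 3 (sum 18, leaving 2 seats).
Remainders in descending order: Claybrook 0.648, Stonebridge 0.440, Millford 0.412, Ashgrove 0.355, Pinehurst 0.146.
Largest remainders: Claybrook, Stonebridge receive the extra seats.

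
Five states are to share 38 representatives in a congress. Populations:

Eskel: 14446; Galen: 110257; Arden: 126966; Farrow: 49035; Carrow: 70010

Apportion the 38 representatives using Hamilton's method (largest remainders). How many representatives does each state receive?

Standard divisor: 370714 ÷ 38 ≈ 9755.632.
Standard quotas: Eskel 1.4808, Galen 11.3019, Arden 13.0146, Farrow 5.0263, Carrow 7.1764.
Lower quotas: Eskel 1, Galen 11, Arden 13, Farrow 5, Carrow 7 (sum 37, leaving 1 seat).
Remainders in descending order: Eskel 0.4808, Galen 0.3019, Carrow 0.1764, Farrow 0.0263, Arden 0.0146.
The surplus seat goes to Eskel.

Eskel 2, Galen 11, Arden 13, Farrow 5, Carrow 7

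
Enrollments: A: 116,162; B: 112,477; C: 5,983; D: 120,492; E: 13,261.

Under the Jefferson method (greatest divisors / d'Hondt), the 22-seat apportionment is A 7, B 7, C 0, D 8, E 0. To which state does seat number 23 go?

A

Priority for the next seat is population ÷ (current seats + 1).
Priorities: A 14520.250, B 14059.625, C 5983.000, D 13388.000, E 13261.000.
Highest priority: A.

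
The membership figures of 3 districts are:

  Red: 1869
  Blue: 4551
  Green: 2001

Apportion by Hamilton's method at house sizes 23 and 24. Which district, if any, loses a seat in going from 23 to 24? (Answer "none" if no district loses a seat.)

none

At 23 seats: Red 5, Blue 12, Green 6.
At 24 seats: Red 5, Blue 13, Green 6.
No district's allocation decreased.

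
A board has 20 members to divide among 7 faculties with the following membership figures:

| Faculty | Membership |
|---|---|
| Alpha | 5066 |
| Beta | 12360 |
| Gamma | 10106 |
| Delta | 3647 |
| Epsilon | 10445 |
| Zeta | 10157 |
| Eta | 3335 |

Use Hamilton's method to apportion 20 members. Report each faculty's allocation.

The standard divisor is 55116/20 ≈ 2755.8.
Standard quotas: Alpha 1.8383, Beta 4.4851, Gamma 3.6672, Delta 1.3234, Epsilon 3.7902, Zeta 3.6857, Eta 1.2102.
Lower quotas: Alpha 1, Beta 4, Gamma 3, Delta 1, Epsilon 3, Zeta 3, Eta 1 (sum 16, leaving 4 seats).
Remainders in descending order: Alpha 0.8383, Epsilon 0.7902, Zeta 0.6857, Gamma 0.6672, Beta 0.4851, Delta 0.3234, Eta 0.2102.
Largest remainders: Alpha, Epsilon, Zeta, Gamma receive the extra seats.

Alpha=2, Beta=4, Gamma=4, Delta=1, Epsilon=4, Zeta=4, Eta=1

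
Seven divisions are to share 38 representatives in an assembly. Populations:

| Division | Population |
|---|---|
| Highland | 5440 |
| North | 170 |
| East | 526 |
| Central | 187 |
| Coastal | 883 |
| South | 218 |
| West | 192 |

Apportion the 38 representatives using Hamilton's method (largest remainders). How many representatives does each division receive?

Standard divisor: 7616 ÷ 38 ≈ 200.421.
Standard quotas: Highland 27.1429, North 0.8482, East 2.6245, Central 0.9330, Coastal 4.4057, South 1.0877, West 0.9580.
Lower quotas: Highland 27, North 0, East 2, Central 0, Coastal 4, South 1, West 0 (sum 34, leaving 4 seats).
Remainders in descending order: West 0.9580, Central 0.9330, North 0.8482, East 0.6245, Coastal 0.4057, Highland 0.1429, South 0.0877.
Largest remainders: West, Central, North, East receive the extra seats.

Highland 27, North 1, East 3, Central 1, Coastal 4, South 1, West 1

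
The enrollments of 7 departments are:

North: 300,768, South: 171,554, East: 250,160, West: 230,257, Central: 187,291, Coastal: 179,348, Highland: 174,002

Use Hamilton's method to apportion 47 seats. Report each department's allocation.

North 9, South 5, East 8, West 7, Central 6, Coastal 6, Highland 6

Standard divisor: 1493380 ÷ 47 ≈ 31774.043.
Standard quotas: North 9.4658, South 5.3992, East 7.8731, West 7.2467, Central 5.8945, Coastal 5.6445, Highland 5.4762.
Lower quotas: North 9, South 5, East 7, West 7, Central 5, Coastal 5, Highland 5 (sum 43, leaving 4 seats).
Remainders in descending order: Central 0.8945, East 0.8731, Coastal 0.6445, Highland 0.4762, North 0.4658, South 0.3992, West 0.2467.
Largest remainders: Central, East, Coastal, Highland receive the extra seats.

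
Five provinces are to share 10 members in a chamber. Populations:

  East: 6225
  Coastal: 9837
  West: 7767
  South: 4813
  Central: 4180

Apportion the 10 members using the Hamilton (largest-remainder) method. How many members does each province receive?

East 2, Coastal 3, West 2, South 2, Central 1

Total 32822; standard divisor 32822/10 ≈ 3282.2.
Standard quotas: East 1.8966, Coastal 2.9971, West 2.3664, South 1.4664, Central 1.2735.
Lower quotas: East 1, Coastal 2, West 2, South 1, Central 1 (sum 7, leaving 3 seats).
Remainders in descending order: Coastal 0.9971, East 0.8966, South 0.4664, West 0.3664, Central 0.2735.
Largest remainders: Coastal, East, South receive the extra seats.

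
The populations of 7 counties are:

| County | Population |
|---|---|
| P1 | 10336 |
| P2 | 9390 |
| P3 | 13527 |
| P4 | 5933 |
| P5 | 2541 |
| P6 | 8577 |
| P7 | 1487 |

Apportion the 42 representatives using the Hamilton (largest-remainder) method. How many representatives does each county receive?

Total 51791; standard divisor 51791/42 ≈ 1233.119.
Standard quotas: P1 8.3820, P2 7.6148, P3 10.9697, P4 4.8114, P5 2.0606, P6 6.9555, P7 1.2059.
Lower quotas: P1 8, P2 7, P3 10, P4 4, P5 2, P6 6, P7 1 (sum 38, leaving 4 seats).
Remainders in descending order: P3 0.9697, P6 0.9555, P4 0.8114, P2 0.6148, P1 0.3820, P7 0.2059, P5 0.0606.
Largest remainders: P3, P6, P4, P2 receive the extra seats.

P1: 8, P2: 8, P3: 11, P4: 5, P5: 2, P6: 7, P7: 1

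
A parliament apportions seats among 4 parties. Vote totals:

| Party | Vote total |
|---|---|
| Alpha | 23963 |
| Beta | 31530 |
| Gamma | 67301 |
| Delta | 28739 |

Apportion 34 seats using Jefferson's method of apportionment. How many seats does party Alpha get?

5

Standard divisor 151533/34 ≈ 4456.853; standard quotas: Alpha 5.377, Beta 7.074, Gamma 15.101, Delta 6.448.
Rounding down gives 5, 7, 15, 6 = 33 seats, so the divisor must be adjusted.
With modified divisor 4200: modified quotas Alpha 5.705, Beta 7.507, Gamma 16.024, Delta 6.843.
Rounding down: Alpha 5, Beta 7, Gamma 16, Delta 6 (total 34).
Alpha receives 5.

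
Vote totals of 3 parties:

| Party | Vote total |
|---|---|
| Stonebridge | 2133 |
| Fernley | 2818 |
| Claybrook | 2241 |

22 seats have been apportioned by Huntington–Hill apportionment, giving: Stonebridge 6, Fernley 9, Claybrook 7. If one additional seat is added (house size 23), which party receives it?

Priority for the next seat is population ÷ (√(s·(s+1))).
Priorities: Stonebridge 329.129, Fernley 297.043, Claybrook 299.466.
Highest priority: Stonebridge.

Stonebridge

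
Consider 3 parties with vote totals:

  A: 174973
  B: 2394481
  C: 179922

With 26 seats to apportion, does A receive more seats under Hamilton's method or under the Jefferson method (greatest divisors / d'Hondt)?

Hamilton

Hamilton: A 2, B 22, C 2.
Jefferson: A 1, B 24, C 1.
A gets 2 under Hamilton and 1 under Jefferson.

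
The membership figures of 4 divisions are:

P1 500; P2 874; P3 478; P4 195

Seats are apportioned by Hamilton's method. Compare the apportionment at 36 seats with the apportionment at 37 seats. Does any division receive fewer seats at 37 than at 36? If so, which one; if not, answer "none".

P4

At 36 seats: P1 9, P2 15, P3 8, P4 4.
At 37 seats: P1 9, P2 16, P3 9, P4 3.
P4 drops from 4 to 3.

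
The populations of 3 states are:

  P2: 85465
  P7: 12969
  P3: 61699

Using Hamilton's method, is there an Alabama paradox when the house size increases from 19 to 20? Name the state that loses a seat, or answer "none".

P7

At 19 seats: P2 10, P7 2, P3 7.
At 20 seats: P2 11, P7 1, P3 8.
P7 drops from 2 to 1.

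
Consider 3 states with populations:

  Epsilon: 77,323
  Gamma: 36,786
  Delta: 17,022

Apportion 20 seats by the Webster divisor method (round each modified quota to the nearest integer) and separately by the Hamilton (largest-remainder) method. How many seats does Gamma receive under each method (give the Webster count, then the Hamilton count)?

5 and 6

Webster: Epsilon 12, Gamma 5, Delta 3.
Hamilton: Epsilon 12, Gamma 6, Delta 2.
Gamma gets 5 under Webster and 6 under Hamilton.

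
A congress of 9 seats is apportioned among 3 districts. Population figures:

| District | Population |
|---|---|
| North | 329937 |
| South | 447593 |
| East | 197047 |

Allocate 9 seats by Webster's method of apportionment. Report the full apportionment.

North 3; South 4; East 2

Standard divisor 974577/9 ≈ 108286.333; standard quotas: North 3.047, South 4.133, East 1.820.
Rounding to the nearest integer gives North 3, South 4, East 2 — total 9, matching the house size, so no adjustment is needed.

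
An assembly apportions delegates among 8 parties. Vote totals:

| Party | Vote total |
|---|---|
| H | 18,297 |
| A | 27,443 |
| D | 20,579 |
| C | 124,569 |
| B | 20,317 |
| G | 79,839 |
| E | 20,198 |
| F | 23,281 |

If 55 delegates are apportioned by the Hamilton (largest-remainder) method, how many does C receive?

21

Standard divisor: 334523 ÷ 55 ≈ 6082.236.
Standard quotas: H 3.0083, A 4.5120, D 3.3835, C 20.4808, B 3.3404, G 13.1266, E 3.3208, F 3.8277.
Lower quotas: H 3, A 4, D 3, C 20, B 3, G 13, E 3, F 3 (sum 52, leaving 3 seats).
Remainders in descending order: F 0.8277, A 0.5120, C 0.4808, D 0.3835, B 0.3404, E 0.3208, G 0.1266, H 0.0083.
The surplus seats go to F, A, C.
C receives 21.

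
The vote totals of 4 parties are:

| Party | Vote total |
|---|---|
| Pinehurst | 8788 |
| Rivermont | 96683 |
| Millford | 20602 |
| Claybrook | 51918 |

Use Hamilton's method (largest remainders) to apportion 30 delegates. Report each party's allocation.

Pinehurst=2, Rivermont=16, Millford=3, Claybrook=9

Standard divisor: 177991 ÷ 30 ≈ 5933.033.
Standard quotas: Pinehurst 1.4812, Rivermont 16.2957, Millford 3.4724, Claybrook 8.7507.
Lower quotas: Pinehurst 1, Rivermont 16, Millford 3, Claybrook 8 (sum 28, leaving 2 seats).
Remainders in descending order: Claybrook 0.7507, Pinehurst 0.4812, Millford 0.4724, Rivermont 0.2957.
The surplus seats go to Claybrook, Pinehurst.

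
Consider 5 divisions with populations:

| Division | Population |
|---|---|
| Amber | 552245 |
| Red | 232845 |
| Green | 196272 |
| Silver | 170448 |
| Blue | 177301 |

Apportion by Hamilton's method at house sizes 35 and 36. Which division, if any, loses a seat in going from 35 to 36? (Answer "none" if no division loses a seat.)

none

At 35 seats: Amber 15, Red 6, Green 5, Silver 4, Blue 5.
At 36 seats: Amber 15, Red 6, Green 5, Silver 5, Blue 5.
No division's allocation decreased.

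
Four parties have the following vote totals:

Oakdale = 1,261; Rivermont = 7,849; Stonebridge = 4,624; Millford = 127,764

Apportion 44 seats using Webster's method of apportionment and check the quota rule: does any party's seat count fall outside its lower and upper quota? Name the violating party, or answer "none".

Millford

Standard quotas: Oakdale 0.392, Rivermont 2.441, Stonebridge 1.438, Millford 39.729.
Webster allocation: Oakdale 0, Rivermont 2, Stonebridge 1, Millford 41.
Millford has quota 39.729 (lower 39, upper 40) but receives 41 — outside the quota interval.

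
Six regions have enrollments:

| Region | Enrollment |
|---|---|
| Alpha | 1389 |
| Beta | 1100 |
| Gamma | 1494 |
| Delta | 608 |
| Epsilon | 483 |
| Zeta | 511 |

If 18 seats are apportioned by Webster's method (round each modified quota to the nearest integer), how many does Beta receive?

3

Standard divisor 5585/18 ≈ 310.278; standard quotas: Alpha 4.477, Beta 3.545, Gamma 4.815, Delta 1.960, Epsilon 1.557, Zeta 1.647.
Rounding to the nearest integer gives 4, 4, 5, 2, 2, 2 = 19 seats, so the divisor must be adjusted.
With modified divisor 316.6: modified quotas Alpha 4.387, Beta 3.474, Gamma 4.719, Delta 1.920, Epsilon 1.526, Zeta 1.614.
Rounding to the nearest integer: Alpha 4, Beta 3, Gamma 5, Delta 2, Epsilon 2, Zeta 2 (total 18).
Beta receives 3.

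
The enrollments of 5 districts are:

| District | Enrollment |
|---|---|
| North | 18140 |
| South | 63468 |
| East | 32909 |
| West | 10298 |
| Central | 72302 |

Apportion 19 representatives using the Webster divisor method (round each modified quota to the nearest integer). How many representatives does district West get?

Standard divisor 197117/19 ≈ 10374.579; standard quotas: North 1.749, South 6.118, East 3.172, West 0.993, Central 6.969.
Rounding to the nearest integer gives North 2, South 6, East 3, West 1, Central 7 — total 19, matching the house size, so no adjustment is needed.
West receives 1.

1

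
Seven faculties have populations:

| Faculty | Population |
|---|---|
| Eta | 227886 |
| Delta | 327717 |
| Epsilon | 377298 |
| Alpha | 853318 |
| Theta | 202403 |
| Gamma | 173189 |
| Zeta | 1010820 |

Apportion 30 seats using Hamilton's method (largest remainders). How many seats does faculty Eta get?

Standard divisor: 3172631 ÷ 30 ≈ 105754.367.
Standard quotas: Eta 2.1549, Delta 3.0989, Epsilon 3.5677, Alpha 8.0689, Theta 1.9139, Gamma 1.6377, Zeta 9.5582.
Lower quotas: Eta 2, Delta 3, Epsilon 3, Alpha 8, Theta 1, Gamma 1, Zeta 9 (sum 27, leaving 3 seats).
Remainders in descending order: Theta 0.9139, Gamma 0.6377, Epsilon 0.5677, Zeta 0.5582, Eta 0.1549, Delta 0.0989, Alpha 0.0689.
The surplus seats go to Theta, Gamma, Epsilon.
Eta receives 2.

2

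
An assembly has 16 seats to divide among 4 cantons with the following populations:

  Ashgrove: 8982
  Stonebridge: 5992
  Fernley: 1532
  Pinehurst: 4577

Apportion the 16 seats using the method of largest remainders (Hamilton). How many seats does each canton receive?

Total 21083; standard divisor 21083/16 ≈ 1317.688.
Standard quotas: Ashgrove 6.8165, Stonebridge 4.5474, Fernley 1.1626, Pinehurst 3.4735.
Lower quotas: Ashgrove 6, Stonebridge 4, Fernley 1, Pinehurst 3 (sum 14, leaving 2 seats).
Remainders in descending order: Ashgrove 0.8165, Stonebridge 0.5474, Pinehurst 0.4735, Fernley 0.1626.
The surplus seats go to Ashgrove, Stonebridge.

Ashgrove 7, Stonebridge 5, Fernley 1, Pinehurst 3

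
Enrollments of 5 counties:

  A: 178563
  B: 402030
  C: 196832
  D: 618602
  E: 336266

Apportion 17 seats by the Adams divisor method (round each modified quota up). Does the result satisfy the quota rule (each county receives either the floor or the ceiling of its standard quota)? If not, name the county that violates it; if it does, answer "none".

Standard quotas: A 1.752, B 3.945, C 1.932, D 6.071, E 3.300.
Adams allocation: A 2, B 4, C 2, D 6, E 3.
Every allocation lies between the lower and upper quota.

none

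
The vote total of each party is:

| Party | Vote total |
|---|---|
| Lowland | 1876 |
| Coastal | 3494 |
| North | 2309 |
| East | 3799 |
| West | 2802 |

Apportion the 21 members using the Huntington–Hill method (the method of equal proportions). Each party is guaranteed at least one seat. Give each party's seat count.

With divisor 680: modified quotas Lowland 2.759, Coastal 5.138, North 3.396, East 5.587, West 4.121.
Geometric-mean thresholds: Lowland √(2·3)=2.449, Coastal √(5·6)=5.477, North √(3·4)=3.464, East √(5·6)=5.477, West √(4·5)=4.472.
Each quota rounded against its threshold gives Lowland 3, Coastal 5, North 3, East 6, West 4 (total 21).

Lowland 3, Coastal 5, North 3, East 6, West 4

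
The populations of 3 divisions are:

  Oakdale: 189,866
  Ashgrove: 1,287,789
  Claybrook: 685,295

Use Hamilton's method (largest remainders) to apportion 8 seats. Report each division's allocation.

Total 2162950; standard divisor 2162950/8 ≈ 270368.75.
Standard quotas: Oakdale 0.7022, Ashgrove 4.7631, Claybrook 2.5347.
Lower quotas: Oakdale 0, Ashgrove 4, Claybrook 2 (sum 6, leaving 2 seats).
Remainders in descending order: Ashgrove 0.7631, Oakdale 0.7022, Claybrook 0.5347.
The surplus seats go to Ashgrove, Oakdale.

Oakdale 1, Ashgrove 5, Claybrook 2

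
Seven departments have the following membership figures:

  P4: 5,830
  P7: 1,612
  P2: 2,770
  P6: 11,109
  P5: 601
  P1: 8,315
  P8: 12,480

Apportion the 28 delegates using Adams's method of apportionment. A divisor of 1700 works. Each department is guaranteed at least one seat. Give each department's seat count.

P4 4; P7 1; P2 2; P6 7; P5 1; P1 5; P8 8

With modified divisor 1700: modified quotas P4 3.429, P7 0.948, P2 1.629, P6 6.535, P5 0.354, P1 4.891, P8 7.341.
Rounding up: P4 4, P7 1, P2 2, P6 7, P5 1, P1 5, P8 8 (total 28).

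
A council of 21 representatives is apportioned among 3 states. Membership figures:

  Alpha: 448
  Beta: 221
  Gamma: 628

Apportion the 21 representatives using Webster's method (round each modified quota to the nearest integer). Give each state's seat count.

Standard divisor 1297/21 ≈ 61.762; standard quotas: Alpha 7.254, Beta 3.578, Gamma 10.168.
Rounding to the nearest integer gives Alpha 7, Beta 4, Gamma 10 — total 21, matching the house size, so no adjustment is needed.

Alpha: 7, Beta: 4, Gamma: 10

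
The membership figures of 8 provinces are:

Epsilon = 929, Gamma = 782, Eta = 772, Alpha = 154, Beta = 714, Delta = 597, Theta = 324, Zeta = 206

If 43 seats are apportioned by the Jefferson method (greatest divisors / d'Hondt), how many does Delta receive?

Standard divisor 4478/43 ≈ 104.14; standard quotas: Epsilon 8.921, Gamma 7.509, Eta 7.413, Alpha 1.479, Beta 6.856, Delta 5.733, Theta 3.111, Zeta 1.978.
Rounding down gives 8, 7, 7, 1, 6, 5, 3, 1 = 38 seats, so the divisor must be adjusted.
With modified divisor 97: modified quotas Epsilon 9.577, Gamma 8.062, Eta 7.959, Alpha 1.588, Beta 7.361, Delta 6.155, Theta 3.340, Zeta 2.124.
Rounding down: Epsilon 9, Gamma 8, Eta 7, Alpha 1, Beta 7, Delta 6, Theta 3, Zeta 2 (total 43).
Delta receives 6.

6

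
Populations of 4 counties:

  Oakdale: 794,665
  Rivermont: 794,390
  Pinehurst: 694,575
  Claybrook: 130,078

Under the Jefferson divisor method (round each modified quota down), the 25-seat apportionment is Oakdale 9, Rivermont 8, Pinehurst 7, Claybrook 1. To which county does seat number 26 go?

Priority for the next seat is population ÷ (current seats + 1).
Priorities: Oakdale 79466.500, Rivermont 88265.556, Pinehurst 86821.875, Claybrook 65039.000.
Highest priority: Rivermont.

Rivermont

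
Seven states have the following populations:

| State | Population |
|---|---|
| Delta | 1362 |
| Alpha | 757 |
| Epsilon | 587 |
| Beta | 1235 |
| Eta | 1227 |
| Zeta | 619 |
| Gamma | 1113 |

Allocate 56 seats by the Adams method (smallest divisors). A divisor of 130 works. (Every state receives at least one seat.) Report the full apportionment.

With modified divisor 130: modified quotas Delta 10.477, Alpha 5.823, Epsilon 4.515, Beta 9.500, Eta 9.438, Zeta 4.762, Gamma 8.562.
Rounding up: Delta 11, Alpha 6, Epsilon 5, Beta 10, Eta 10, Zeta 5, Gamma 9 (total 56).

Delta 11, Alpha 6, Epsilon 5, Beta 10, Eta 10, Zeta 5, Gamma 9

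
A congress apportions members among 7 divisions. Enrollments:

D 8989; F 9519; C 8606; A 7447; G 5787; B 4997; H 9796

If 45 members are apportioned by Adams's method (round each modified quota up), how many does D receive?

Standard divisor 55141/45 ≈ 1225.356; standard quotas: D 7.336, F 7.768, C 7.023, A 6.077, G 4.723, B 4.078, H 7.994.
Rounding up gives 8, 8, 8, 7, 5, 5, 8 = 49 seats, so the divisor must be adjusted.
With modified divisor 1300: modified quotas D 6.915, F 7.322, C 6.620, A 5.728, G 4.452, B 3.844, H 7.535.
Rounding up: D 7, F 8, C 7, A 6, G 5, B 4, H 8 (total 45).
D receives 7.

7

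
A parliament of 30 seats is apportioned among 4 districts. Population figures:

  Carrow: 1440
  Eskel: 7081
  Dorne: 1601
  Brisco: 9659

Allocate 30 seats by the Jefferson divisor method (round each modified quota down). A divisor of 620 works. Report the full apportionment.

With modified divisor 620: modified quotas Carrow 2.323, Eskel 11.421, Dorne 2.582, Brisco 15.579.
Rounding down: Carrow 2, Eskel 11, Dorne 2, Brisco 15 (total 30).

Carrow=2, Eskel=11, Dorne=2, Brisco=15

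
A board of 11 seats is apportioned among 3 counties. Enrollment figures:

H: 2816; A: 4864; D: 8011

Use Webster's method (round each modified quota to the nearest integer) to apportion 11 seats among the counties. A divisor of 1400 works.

With modified divisor 1400: modified quotas H 2.011, A 3.474, D 5.722.
Rounding to the nearest integer: H 2, A 3, D 6 (total 11).

H=2, A=3, D=6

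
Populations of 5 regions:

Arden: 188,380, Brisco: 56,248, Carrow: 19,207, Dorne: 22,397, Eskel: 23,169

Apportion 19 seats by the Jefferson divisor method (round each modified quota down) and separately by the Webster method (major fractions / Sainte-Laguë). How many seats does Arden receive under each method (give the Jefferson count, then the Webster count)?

13 and 12

Jefferson: Arden 13, Brisco 3, Carrow 1, Dorne 1, Eskel 1.
Webster: Arden 12, Brisco 4, Carrow 1, Dorne 1, Eskel 1.
Arden gets 13 under Jefferson and 12 under Webster.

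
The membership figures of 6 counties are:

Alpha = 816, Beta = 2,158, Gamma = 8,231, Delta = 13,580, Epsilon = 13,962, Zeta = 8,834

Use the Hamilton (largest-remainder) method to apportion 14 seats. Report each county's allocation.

Alpha: 0, Beta: 1, Gamma: 2, Delta: 4, Epsilon: 4, Zeta: 3

Standard divisor: 47581 ÷ 14 ≈ 3398.643.
Standard quotas: Alpha 0.2401, Beta 0.6350, Gamma 2.4218, Delta 3.9957, Epsilon 4.1081, Zeta 2.5993.
Lower quotas: Alpha 0, Beta 0, Gamma 2, Delta 3, Epsilon 4, Zeta 2 (sum 11, leaving 3 seats).
Remainders in descending order: Delta 0.9957, Beta 0.6350, Zeta 0.5993, Gamma 0.4218, Alpha 0.2401, Epsilon 0.1081.
The surplus seats go to Delta, Beta, Zeta.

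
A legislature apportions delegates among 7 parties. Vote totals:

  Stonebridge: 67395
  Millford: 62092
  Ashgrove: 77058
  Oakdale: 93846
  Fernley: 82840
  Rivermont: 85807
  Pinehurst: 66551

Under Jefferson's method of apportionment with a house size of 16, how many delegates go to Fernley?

Standard divisor 535589/16 ≈ 33474.312; standard quotas: Stonebridge 2.013, Millford 1.855, Ashgrove 2.302, Oakdale 2.804, Fernley 2.475, Rivermont 2.563, Pinehurst 1.988.
Rounding down gives 2, 1, 2, 2, 2, 2, 1 = 12 seats, so the divisor must be adjusted.
With modified divisor 28100: modified quotas Stonebridge 2.398, Millford 2.210, Ashgrove 2.742, Oakdale 3.340, Fernley 2.948, Rivermont 3.054, Pinehurst 2.368.
Rounding down: Stonebridge 2, Millford 2, Ashgrove 2, Oakdale 3, Fernley 2, Rivermont 3, Pinehurst 2 (total 16).
Fernley receives 2.

2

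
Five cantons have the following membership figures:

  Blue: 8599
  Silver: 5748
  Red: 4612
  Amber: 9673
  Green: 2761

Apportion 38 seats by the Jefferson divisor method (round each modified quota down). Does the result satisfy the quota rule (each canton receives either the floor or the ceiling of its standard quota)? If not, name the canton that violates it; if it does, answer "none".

none

Standard quotas: Blue 10.409, Silver 6.958, Red 5.583, Amber 11.709, Green 3.342.
Jefferson allocation: Blue 11, Silver 7, Red 5, Amber 12, Green 3.
Every allocation lies between the lower and upper quota.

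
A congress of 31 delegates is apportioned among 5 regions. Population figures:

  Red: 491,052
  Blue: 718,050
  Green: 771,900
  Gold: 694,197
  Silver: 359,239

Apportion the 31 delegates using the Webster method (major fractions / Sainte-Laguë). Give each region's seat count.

Red=5, Blue=7, Green=8, Gold=7, Silver=4

Standard divisor 3034438/31 ≈ 97885.097; standard quotas: Red 5.017, Blue 7.336, Green 7.886, Gold 7.092, Silver 3.670.
Rounding to the nearest integer gives Red 5, Blue 7, Green 8, Gold 7, Silver 4 — total 31, matching the house size, so no adjustment is needed.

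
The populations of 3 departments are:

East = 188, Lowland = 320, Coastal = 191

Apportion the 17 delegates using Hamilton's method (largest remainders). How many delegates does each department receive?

The standard divisor is 699/17 ≈ 41.118.
Standard quotas: East 4.572, Lowland 7.783, Coastal 4.645.
Lower quotas: East 4, Lowland 7, Coastal 4 (sum 15, leaving 2 seats).
Remainders in descending order: Lowland 0.783, Coastal 0.645, East 0.572.
Largest remainders: Lowland, Coastal receive the extra seats.

East: 4; Lowland: 8; Coastal: 5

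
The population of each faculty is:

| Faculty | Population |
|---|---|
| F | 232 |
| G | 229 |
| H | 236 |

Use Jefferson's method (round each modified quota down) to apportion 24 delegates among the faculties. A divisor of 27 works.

With modified divisor 27: modified quotas F 8.593, G 8.481, H 8.741.
Rounding down: F 8, G 8, H 8 (total 24).

F: 8, G: 8, H: 8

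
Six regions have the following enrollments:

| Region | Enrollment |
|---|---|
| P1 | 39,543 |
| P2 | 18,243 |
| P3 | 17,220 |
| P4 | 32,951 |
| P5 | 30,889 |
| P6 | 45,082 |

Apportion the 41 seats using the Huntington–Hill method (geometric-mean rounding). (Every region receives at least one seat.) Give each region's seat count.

With divisor 4532: modified quotas P1 8.725, P2 4.025, P3 3.800, P4 7.271, P5 6.816, P6 9.947.
Geometric-mean thresholds: P1 √(8·9)=8.485, P2 √(4·5)=4.472, P3 √(3·4)=3.464, P4 √(7·8)=7.483, P5 √(6·7)=6.481, P6 √(9·10)=9.487.
Each quota rounded against its threshold gives P1 9, P2 4, P3 4, P4 7, P5 7, P6 10 (total 41).

P1 9, P2 4, P3 4, P4 7, P5 7, P6 10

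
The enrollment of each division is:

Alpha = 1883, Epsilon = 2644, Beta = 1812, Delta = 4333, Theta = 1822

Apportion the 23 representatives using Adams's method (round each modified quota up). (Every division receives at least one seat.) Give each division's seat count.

Alpha: 4; Epsilon: 5; Beta: 3; Delta: 8; Theta: 3

Standard divisor 12494/23 ≈ 543.217; standard quotas: Alpha 3.466, Epsilon 4.867, Beta 3.336, Delta 7.977, Theta 3.354.
Rounding up gives 4, 5, 4, 8, 4 = 25 seats, so the divisor must be adjusted.
With modified divisor 613: modified quotas Alpha 3.072, Epsilon 4.313, Beta 2.956, Delta 7.069, Theta 2.972.
Rounding up: Alpha 4, Epsilon 5, Beta 3, Delta 8, Theta 3 (total 23).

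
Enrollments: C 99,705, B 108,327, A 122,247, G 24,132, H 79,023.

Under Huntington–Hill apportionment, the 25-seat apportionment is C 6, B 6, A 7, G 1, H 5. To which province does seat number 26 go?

Priority for the next seat is population ÷ (√(s·(s+1))).
Priorities: C 15384.816, B 16715.219, A 16335.943, G 17063.901, H 14427.560.
Highest priority: G.

G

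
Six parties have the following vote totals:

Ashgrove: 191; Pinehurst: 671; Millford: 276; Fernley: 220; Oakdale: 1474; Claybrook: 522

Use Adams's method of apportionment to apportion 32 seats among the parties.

Ashgrove: 2; Pinehurst: 6; Millford: 3; Fernley: 2; Oakdale: 14; Claybrook: 5

Standard divisor 3354/32 ≈ 104.812; standard quotas: Ashgrove 1.822, Pinehurst 6.402, Millford 2.633, Fernley 2.099, Oakdale 14.063, Claybrook 4.980.
Rounding up gives 2, 7, 3, 3, 15, 5 = 35 seats, so the divisor must be adjusted.
With modified divisor 113: modified quotas Ashgrove 1.690, Pinehurst 5.938, Millford 2.442, Fernley 1.947, Oakdale 13.044, Claybrook 4.619.
Rounding up: Ashgrove 2, Pinehurst 6, Millford 3, Fernley 2, Oakdale 14, Claybrook 5 (total 32).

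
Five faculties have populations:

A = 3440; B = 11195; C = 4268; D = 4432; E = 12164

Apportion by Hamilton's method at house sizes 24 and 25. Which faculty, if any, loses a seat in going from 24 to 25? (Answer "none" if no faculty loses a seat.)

At 24 seats: A 2, B 8, C 3, D 3, E 8.
At 25 seats: A 2, B 8, C 3, D 3, E 9.
No faculty's allocation decreased.

none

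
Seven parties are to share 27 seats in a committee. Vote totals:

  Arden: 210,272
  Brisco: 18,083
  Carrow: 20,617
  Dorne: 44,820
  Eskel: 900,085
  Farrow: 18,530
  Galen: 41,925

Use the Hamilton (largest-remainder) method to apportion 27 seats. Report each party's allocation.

Arden 5; Brisco 0; Carrow 1; Dorne 1; Eskel 19; Farrow 0; Galen 1

Total 1254332; standard divisor 1254332/27 ≈ 46456.741.
Standard quotas: Arden 4.5262, Brisco 0.3892, Carrow 0.4438, Dorne 0.9648, Eskel 19.3747, Farrow 0.3989, Galen 0.9025.
Lower quotas: Arden 4, Brisco 0, Carrow 0, Dorne 0, Eskel 19, Farrow 0, Galen 0 (sum 23, leaving 4 seats).
Remainders in descending order: Dorne 0.9648, Galen 0.9025, Arden 0.5262, Carrow 0.4438, Farrow 0.3989, Brisco 0.3892, Eskel 0.3747.
The surplus seats go to Dorne, Galen, Arden, Carrow.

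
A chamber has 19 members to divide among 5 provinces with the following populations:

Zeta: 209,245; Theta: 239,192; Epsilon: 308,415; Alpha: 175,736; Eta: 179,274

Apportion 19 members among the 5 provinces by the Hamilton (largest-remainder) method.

Standard divisor: 1111862 ÷ 19 ≈ 58519.053.
Standard quotas: Zeta 3.5757, Theta 4.0874, Epsilon 5.2703, Alpha 3.0031, Eta 3.0635.
Lower quotas: Zeta 3, Theta 4, Epsilon 5, Alpha 3, Eta 3 (sum 18, leaving 1 seat).
Remainders in descending order: Zeta 0.5757, Epsilon 0.2703, Theta 0.0874, Eta 0.0635, Alpha 0.0031.
Largest remainder: Zeta receives the extra seat.

Zeta: 4, Theta: 4, Epsilon: 5, Alpha: 3, Eta: 3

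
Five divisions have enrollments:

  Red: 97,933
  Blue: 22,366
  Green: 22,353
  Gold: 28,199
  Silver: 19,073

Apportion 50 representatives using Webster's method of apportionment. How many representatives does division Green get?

6

Standard divisor 189924/50 ≈ 3798.48; standard quotas: Red 25.782, Blue 5.888, Green 5.885, Gold 7.424, Silver 5.021.
Rounding to the nearest integer gives Red 26, Blue 6, Green 6, Gold 7, Silver 5 — total 50, matching the house size, so no adjustment is needed.
Green receives 6.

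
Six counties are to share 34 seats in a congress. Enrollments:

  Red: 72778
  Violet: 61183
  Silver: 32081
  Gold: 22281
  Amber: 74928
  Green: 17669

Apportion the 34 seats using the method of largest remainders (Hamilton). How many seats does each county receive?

Total 280920; standard divisor 280920/34 ≈ 8262.353.
Standard quotas: Red 8.8084, Violet 7.4050, Silver 3.8828, Gold 2.6967, Amber 9.0686, Green 2.1385.
Lower quotas: Red 8, Violet 7, Silver 3, Gold 2, Amber 9, Green 2 (sum 31, leaving 3 seats).
Remainders in descending order: Silver 0.8828, Red 0.8084, Gold 0.6967, Violet 0.4050, Green 0.1385, Amber 0.0686.
The surplus seats go to Silver, Red, Gold.

Red 9, Violet 7, Silver 4, Gold 3, Amber 9, Green 2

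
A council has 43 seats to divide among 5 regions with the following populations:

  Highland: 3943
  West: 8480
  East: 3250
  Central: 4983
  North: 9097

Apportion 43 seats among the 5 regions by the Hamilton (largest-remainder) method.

Highland=6, West=12, East=5, Central=7, North=13

Total 29753; standard divisor 29753/43 ≈ 691.93.
Standard quotas: Highland 5.6986, West 12.2556, East 4.6970, Central 7.2016, North 13.1473.
Lower quotas: Highland 5, West 12, East 4, Central 7, North 13 (sum 41, leaving 2 seats).
Remainders in descending order: Highland 0.6986, East 0.6970, West 0.2556, Central 0.2016, North 0.1473.
The surplus seats go to Highland, East.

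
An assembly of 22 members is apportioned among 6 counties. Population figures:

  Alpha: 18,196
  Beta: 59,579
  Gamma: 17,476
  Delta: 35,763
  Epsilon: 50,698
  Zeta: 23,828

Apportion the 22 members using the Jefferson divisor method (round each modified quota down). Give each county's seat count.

Standard divisor 205540/22 ≈ 9342.727; standard quotas: Alpha 1.948, Beta 6.377, Gamma 1.871, Delta 3.828, Epsilon 5.426, Zeta 2.550.
Rounding down gives 1, 6, 1, 3, 5, 2 = 18 seats, so the divisor must be adjusted.
With modified divisor 8480: modified quotas Alpha 2.146, Beta 7.026, Gamma 2.061, Delta 4.217, Epsilon 5.979, Zeta 2.810.
Rounding down: Alpha 2, Beta 7, Gamma 2, Delta 4, Epsilon 5, Zeta 2 (total 22).

Alpha: 2, Beta: 7, Gamma: 2, Delta: 4, Epsilon: 5, Zeta: 2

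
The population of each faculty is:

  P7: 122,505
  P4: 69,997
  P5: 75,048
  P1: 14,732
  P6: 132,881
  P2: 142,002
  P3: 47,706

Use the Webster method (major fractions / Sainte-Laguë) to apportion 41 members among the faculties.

P7=8, P4=5, P5=5, P1=1, P6=9, P2=10, P3=3

Standard divisor 604871/41 ≈ 14752.951; standard quotas: P7 8.304, P4 4.745, P5 5.087, P1 0.999, P6 9.007, P2 9.625, P3 3.234.
Rounding to the nearest integer gives P7 8, P4 5, P5 5, P1 1, P6 9, P2 10, P3 3 — total 41, matching the house size, so no adjustment is needed.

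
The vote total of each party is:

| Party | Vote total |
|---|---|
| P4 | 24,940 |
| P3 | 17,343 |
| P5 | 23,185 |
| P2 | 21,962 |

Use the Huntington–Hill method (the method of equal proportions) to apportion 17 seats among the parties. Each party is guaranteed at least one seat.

With divisor 5095: modified quotas P4 4.895, P3 3.404, P5 4.551, P2 4.311.
Geometric-mean thresholds: P4 √(4·5)=4.472, P3 √(3·4)=3.464, P5 √(4·5)=4.472, P2 √(4·5)=4.472.
Each quota rounded against its threshold gives P4 5, P3 3, P5 5, P2 4 (total 17).

P4 5; P3 3; P5 5; P2 4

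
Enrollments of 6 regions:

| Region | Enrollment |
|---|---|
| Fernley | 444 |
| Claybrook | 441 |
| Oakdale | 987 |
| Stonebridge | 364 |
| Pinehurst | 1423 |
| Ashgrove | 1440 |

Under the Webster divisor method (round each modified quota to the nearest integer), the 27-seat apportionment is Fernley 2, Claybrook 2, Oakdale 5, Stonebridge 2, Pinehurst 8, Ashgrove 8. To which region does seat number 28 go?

Oakdale

Priority for the next seat is population ÷ (current seats + 0.5).
Priorities: Fernley 177.600, Claybrook 176.400, Oakdale 179.455, Stonebridge 145.600, Pinehurst 167.412, Ashgrove 169.412.
Highest priority: Oakdale.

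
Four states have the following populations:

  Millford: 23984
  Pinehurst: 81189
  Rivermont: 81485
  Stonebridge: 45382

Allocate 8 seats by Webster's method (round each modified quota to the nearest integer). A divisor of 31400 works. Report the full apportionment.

With modified divisor 31400: modified quotas Millford 0.764, Pinehurst 2.586, Rivermont 2.595, Stonebridge 1.445.
Rounding to the nearest integer: Millford 1, Pinehurst 3, Rivermont 3, Stonebridge 1 (total 8).

Millford 1; Pinehurst 3; Rivermont 3; Stonebridge 1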